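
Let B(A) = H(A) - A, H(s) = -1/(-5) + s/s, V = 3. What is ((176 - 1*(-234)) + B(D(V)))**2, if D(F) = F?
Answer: 4165681/25 ≈ 1.6663e+5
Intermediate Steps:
H(s) = 6/5 (H(s) = -1*(-1/5) + 1 = 1/5 + 1 = 6/5)
B(A) = 6/5 - A
((176 - 1*(-234)) + B(D(V)))**2 = ((176 - 1*(-234)) + (6/5 - 1*3))**2 = ((176 + 234) + (6/5 - 3))**2 = (410 - 9/5)**2 = (2041/5)**2 = 4165681/25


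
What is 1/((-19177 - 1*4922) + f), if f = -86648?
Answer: -1/110747 ≈ -9.0296e-6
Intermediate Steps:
1/((-19177 - 1*4922) + f) = 1/((-19177 - 1*4922) - 86648) = 1/((-19177 - 4922) - 86648) = 1/(-24099 - 86648) = 1/(-110747) = -1/110747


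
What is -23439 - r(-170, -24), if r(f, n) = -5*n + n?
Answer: -23535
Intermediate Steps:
r(f, n) = -4*n
-23439 - r(-170, -24) = -23439 - (-4)*(-24) = -23439 - 1*96 = -23439 - 96 = -23535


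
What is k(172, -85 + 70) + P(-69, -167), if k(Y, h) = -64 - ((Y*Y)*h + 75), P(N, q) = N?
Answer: 443552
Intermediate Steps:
k(Y, h) = -139 - h*Y² (k(Y, h) = -64 - (Y²*h + 75) = -64 - (h*Y² + 75) = -64 - (75 + h*Y²) = -64 + (-75 - h*Y²) = -139 - h*Y²)
k(172, -85 + 70) + P(-69, -167) = (-139 - 1*(-85 + 70)*172²) - 69 = (-139 - 1*(-15)*29584) - 69 = (-139 + 443760) - 69 = 443621 - 69 = 443552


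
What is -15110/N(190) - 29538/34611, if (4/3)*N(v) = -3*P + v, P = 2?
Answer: -87841409/796053 ≈ -110.35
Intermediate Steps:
N(v) = -9/2 + 3*v/4 (N(v) = 3*(-3*2 + v)/4 = 3*(-6 + v)/4 = -9/2 + 3*v/4)
-15110/N(190) - 29538/34611 = -15110/(-9/2 + (¾)*190) - 29538/34611 = -15110/(-9/2 + 285/2) - 29538*1/34611 = -15110/138 - 9846/11537 = -15110*1/138 - 9846/11537 = -7555/69 - 9846/11537 = -87841409/796053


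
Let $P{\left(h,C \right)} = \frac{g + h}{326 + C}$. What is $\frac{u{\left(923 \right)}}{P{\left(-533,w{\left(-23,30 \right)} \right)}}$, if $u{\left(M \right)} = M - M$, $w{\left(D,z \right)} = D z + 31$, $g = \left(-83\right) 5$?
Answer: $0$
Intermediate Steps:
$g = -415$
$w{\left(D,z \right)} = 31 + D z$
$P{\left(h,C \right)} = \frac{-415 + h}{326 + C}$
$u{\left(M \right)} = 0$
$\frac{u{\left(923 \right)}}{P{\left(-533,w{\left(-23,30 \right)} \right)}} = \frac{0}{\frac{1}{326 + \left(31 - 690\right)} \left(-415 - 533\right)} = \frac{0}{\frac{1}{326 + \left(31 - 690\right)} \left(-948\right)} = \frac{0}{\frac{1}{326 - 659} \left(-948\right)} = \frac{0}{\frac{1}{-333} \left(-948\right)} = \frac{0}{\left(- \frac{1}{333}\right) \left(-948\right)} = \frac{0}{\frac{316}{111}} = 0 \cdot \frac{111}{316} = 0$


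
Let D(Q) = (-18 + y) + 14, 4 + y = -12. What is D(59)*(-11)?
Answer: 220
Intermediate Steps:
y = -16 (y = -4 - 12 = -16)
D(Q) = -20 (D(Q) = (-18 - 16) + 14 = -34 + 14 = -20)
D(59)*(-11) = -20*(-11) = 220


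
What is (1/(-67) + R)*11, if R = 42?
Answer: 30943/67 ≈ 461.84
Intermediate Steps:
(1/(-67) + R)*11 = (1/(-67) + 42)*11 = (-1/67 + 42)*11 = (2813/67)*11 = 30943/67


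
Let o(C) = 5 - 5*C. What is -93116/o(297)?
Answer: 23279/370 ≈ 62.916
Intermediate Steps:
-93116/o(297) = -93116/(5 - 5*297) = -93116/(5 - 1485) = -93116/(-1480) = -93116*(-1/1480) = 23279/370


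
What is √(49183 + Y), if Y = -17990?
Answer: √31193 ≈ 176.62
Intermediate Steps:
√(49183 + Y) = √(49183 - 17990) = √31193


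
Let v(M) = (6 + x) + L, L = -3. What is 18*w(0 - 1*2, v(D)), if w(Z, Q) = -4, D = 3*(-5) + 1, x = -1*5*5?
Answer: -72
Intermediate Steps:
x = -25 (x = -5*5 = -25)
D = -14 (D = -15 + 1 = -14)
v(M) = -22 (v(M) = (6 - 25) - 3 = -19 - 3 = -22)
18*w(0 - 1*2, v(D)) = 18*(-4) = -72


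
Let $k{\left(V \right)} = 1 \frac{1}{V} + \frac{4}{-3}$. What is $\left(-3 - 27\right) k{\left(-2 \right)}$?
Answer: $55$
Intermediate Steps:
$k{\left(V \right)} = - \frac{4}{3} + \frac{1}{V}$ ($k{\left(V \right)} = \frac{1}{V} + 4 \left(- \frac{1}{3}\right) = \frac{1}{V} - \frac{4}{3} = - \frac{4}{3} + \frac{1}{V}$)
$\left(-3 - 27\right) k{\left(-2 \right)} = \left(-3 - 27\right) \left(- \frac{4}{3} + \frac{1}{-2}\right) = - 30 \left(- \frac{4}{3} - \frac{1}{2}\right) = \left(-30\right) \left(- \frac{11}{6}\right) = 55$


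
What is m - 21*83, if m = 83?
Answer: -1660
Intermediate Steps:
m - 21*83 = 83 - 21*83 = 83 - 1743 = -1660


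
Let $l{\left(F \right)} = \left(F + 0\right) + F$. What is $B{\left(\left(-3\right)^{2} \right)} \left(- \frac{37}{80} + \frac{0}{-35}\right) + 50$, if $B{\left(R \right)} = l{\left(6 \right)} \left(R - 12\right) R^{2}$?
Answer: $\frac{27973}{20} \approx 1398.7$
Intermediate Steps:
$l{\left(F \right)} = 2 F$ ($l{\left(F \right)} = F + F = 2 F$)
$B{\left(R \right)} = R^{2} \left(-144 + 12 R\right)$ ($B{\left(R \right)} = 2 \cdot 6 \left(R - 12\right) R^{2} = 12 \left(-12 + R\right) R^{2} = \left(-144 + 12 R\right) R^{2} = R^{2} \left(-144 + 12 R\right)$)
$B{\left(\left(-3\right)^{2} \right)} \left(- \frac{37}{80} + \frac{0}{-35}\right) + 50 = 12 \left(\left(-3\right)^{2}\right)^{2} \left(-12 + \left(-3\right)^{2}\right) \left(- \frac{37}{80} + \frac{0}{-35}\right) + 50 = 12 \cdot 9^{2} \left(-12 + 9\right) \left(\left(-37\right) \frac{1}{80} + 0 \left(- \frac{1}{35}\right)\right) + 50 = 12 \cdot 81 \left(-3\right) \left(- \frac{37}{80} + 0\right) + 50 = \left(-2916\right) \left(- \frac{37}{80}\right) + 50 = \frac{26973}{20} + 50 = \frac{27973}{20}$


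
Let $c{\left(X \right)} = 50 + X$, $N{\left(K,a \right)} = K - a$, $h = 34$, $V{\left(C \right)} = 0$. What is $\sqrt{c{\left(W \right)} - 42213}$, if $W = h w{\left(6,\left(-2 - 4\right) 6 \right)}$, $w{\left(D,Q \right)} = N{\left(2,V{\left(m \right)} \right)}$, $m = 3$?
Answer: $i \sqrt{42095} \approx 205.17 i$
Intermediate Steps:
$w{\left(D,Q \right)} = 2$ ($w{\left(D,Q \right)} = 2 - 0 = 2 + 0 = 2$)
$W = 68$ ($W = 34 \cdot 2 = 68$)
$\sqrt{c{\left(W \right)} - 42213} = \sqrt{\left(50 + 68\right) - 42213} = \sqrt{118 - 42213} = \sqrt{-42095} = i \sqrt{42095}$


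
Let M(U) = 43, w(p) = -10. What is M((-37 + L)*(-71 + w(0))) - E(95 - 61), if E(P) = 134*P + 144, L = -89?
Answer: -4657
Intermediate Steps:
E(P) = 144 + 134*P
M((-37 + L)*(-71 + w(0))) - E(95 - 61) = 43 - (144 + 134*(95 - 61)) = 43 - (144 + 134*34) = 43 - (144 + 4556) = 43 - 1*4700 = 43 - 4700 = -4657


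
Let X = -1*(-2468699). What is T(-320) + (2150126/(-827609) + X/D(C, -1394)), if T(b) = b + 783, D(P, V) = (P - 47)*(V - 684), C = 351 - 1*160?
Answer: 111974101567421/247647096288 ≈ 452.15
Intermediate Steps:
C = 191 (C = 351 - 160 = 191)
D(P, V) = (-684 + V)*(-47 + P) (D(P, V) = (-47 + P)*(-684 + V) = (-684 + V)*(-47 + P))
X = 2468699
T(b) = 783 + b
T(-320) + (2150126/(-827609) + X/D(C, -1394)) = (783 - 320) + (2150126/(-827609) + 2468699/(32148 - 684*191 - 47*(-1394) + 191*(-1394))) = 463 + (2150126*(-1/827609) + 2468699/(32148 - 130644 + 65518 - 266254)) = 463 + (-2150126/827609 + 2468699/(-299232)) = 463 + (-2150126/827609 + 2468699*(-1/299232)) = 463 + (-2150126/827609 - 2468699/299232) = 463 - 2686504013923/247647096288 = 111974101567421/247647096288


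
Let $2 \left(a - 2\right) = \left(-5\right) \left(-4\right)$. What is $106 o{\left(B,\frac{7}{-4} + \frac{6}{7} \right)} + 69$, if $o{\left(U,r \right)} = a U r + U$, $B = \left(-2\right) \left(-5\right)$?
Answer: $- \frac{71597}{7} \approx -10228.0$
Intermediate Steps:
$a = 12$ ($a = 2 + \frac{\left(-5\right) \left(-4\right)}{2} = 2 + \frac{1}{2} \cdot 20 = 2 + 10 = 12$)
$B = 10$
$o{\left(U,r \right)} = U + 12 U r$ ($o{\left(U,r \right)} = 12 U r + U = U + 12 U r$)
$106 o{\left(B,\frac{7}{-4} + \frac{6}{7} \right)} + 69 = 106 \cdot 10 \left(1 + 12 \left(\frac{7}{-4} + \frac{6}{7}\right)\right) + 69 = 106 \cdot 10 \left(1 + 12 \left(7 \left(- \frac{1}{4}\right) + 6 \cdot \frac{1}{7}\right)\right) + 69 = 106 \cdot 10 \left(1 + 12 \left(- \frac{7}{4} + \frac{6}{7}\right)\right) + 69 = 106 \cdot 10 \left(1 + 12 \left(- \frac{25}{28}\right)\right) + 69 = 106 \cdot 10 \left(1 - \frac{75}{7}\right) + 69 = 106 \cdot 10 \left(- \frac{68}{7}\right) + 69 = 106 \left(- \frac{680}{7}\right) + 69 = - \frac{72080}{7} + 69 = - \frac{71597}{7}$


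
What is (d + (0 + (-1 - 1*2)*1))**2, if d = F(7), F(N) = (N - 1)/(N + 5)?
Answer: 25/4 ≈ 6.2500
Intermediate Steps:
F(N) = (-1 + N)/(5 + N)
d = 1/2 (d = (-1 + 7)/(5 + 7) = 6/12 = (1/12)*6 = 1/2 ≈ 0.50000)
(d + (0 + (-1 - 1*2)*1))**2 = (1/2 + (0 + (-1 - 1*2)*1))**2 = (1/2 + (0 + (-1 - 2)*1))**2 = (1/2 + (0 - 3*1))**2 = (1/2 + (0 - 3))**2 = (1/2 - 3)**2 = (-5/2)**2 = 25/4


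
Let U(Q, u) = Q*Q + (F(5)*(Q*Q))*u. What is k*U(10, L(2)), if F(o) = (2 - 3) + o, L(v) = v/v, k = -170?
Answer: -85000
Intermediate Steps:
L(v) = 1
F(o) = -1 + o
U(Q, u) = Q**2 + 4*u*Q**2 (U(Q, u) = Q*Q + ((-1 + 5)*(Q*Q))*u = Q**2 + (4*Q**2)*u = Q**2 + 4*u*Q**2)
k*U(10, L(2)) = -170*10**2*(1 + 4*1) = -17000*(1 + 4) = -17000*5 = -170*500 = -85000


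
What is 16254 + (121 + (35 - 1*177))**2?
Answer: 16695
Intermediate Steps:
16254 + (121 + (35 - 1*177))**2 = 16254 + (121 + (35 - 177))**2 = 16254 + (121 - 142)**2 = 16254 + (-21)**2 = 16254 + 441 = 16695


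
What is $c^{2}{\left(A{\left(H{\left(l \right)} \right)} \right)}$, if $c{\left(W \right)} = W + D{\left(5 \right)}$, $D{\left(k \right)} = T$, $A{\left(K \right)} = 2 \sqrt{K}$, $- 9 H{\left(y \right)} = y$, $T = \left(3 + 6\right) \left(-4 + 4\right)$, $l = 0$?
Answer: $0$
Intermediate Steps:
$T = 0$ ($T = 9 \cdot 0 = 0$)
$H{\left(y \right)} = - \frac{y}{9}$
$D{\left(k \right)} = 0$
$c{\left(W \right)} = W$ ($c{\left(W \right)} = W + 0 = W$)
$c^{2}{\left(A{\left(H{\left(l \right)} \right)} \right)} = \left(2 \sqrt{\left(- \frac{1}{9}\right) 0}\right)^{2} = \left(2 \sqrt{0}\right)^{2} = \left(2 \cdot 0\right)^{2} = 0^{2} = 0$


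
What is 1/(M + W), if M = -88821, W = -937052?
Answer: -1/1025873 ≈ -9.7478e-7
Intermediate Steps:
1/(M + W) = 1/(-88821 - 937052) = 1/(-1025873) = -1/1025873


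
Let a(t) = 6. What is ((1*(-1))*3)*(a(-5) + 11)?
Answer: -51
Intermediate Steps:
((1*(-1))*3)*(a(-5) + 11) = ((1*(-1))*3)*(6 + 11) = -1*3*17 = -3*17 = -51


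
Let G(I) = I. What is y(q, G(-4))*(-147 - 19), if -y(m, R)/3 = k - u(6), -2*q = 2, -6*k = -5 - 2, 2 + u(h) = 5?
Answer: -913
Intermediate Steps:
u(h) = 3 (u(h) = -2 + 5 = 3)
k = 7/6 (k = -(-5 - 2)/6 = -1/6*(-7) = 7/6 ≈ 1.1667)
q = -1 (q = -1/2*2 = -1)
y(m, R) = 11/2 (y(m, R) = -3*(7/6 - 1*3) = -3*(7/6 - 3) = -3*(-11/6) = 11/2)
y(q, G(-4))*(-147 - 19) = 11*(-147 - 19)/2 = (11/2)*(-166) = -913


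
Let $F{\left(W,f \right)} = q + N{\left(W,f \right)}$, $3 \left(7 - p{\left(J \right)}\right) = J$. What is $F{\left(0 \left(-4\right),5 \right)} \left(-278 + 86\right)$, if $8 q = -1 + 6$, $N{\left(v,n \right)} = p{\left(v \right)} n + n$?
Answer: $-7800$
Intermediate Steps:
$p{\left(J \right)} = 7 - \frac{J}{3}$
$N{\left(v,n \right)} = n + n \left(7 - \frac{v}{3}\right)$ ($N{\left(v,n \right)} = \left(7 - \frac{v}{3}\right) n + n = n \left(7 - \frac{v}{3}\right) + n = n + n \left(7 - \frac{v}{3}\right)$)
$q = \frac{5}{8}$ ($q = \frac{-1 + 6}{8} = \frac{1}{8} \cdot 5 = \frac{5}{8} \approx 0.625$)
$F{\left(W,f \right)} = \frac{5}{8} + \frac{f \left(24 - W\right)}{3}$
$F{\left(0 \left(-4\right),5 \right)} \left(-278 + 86\right) = \left(\frac{5}{8} - \frac{5 \left(-24 + 0 \left(-4\right)\right)}{3}\right) \left(-278 + 86\right) = \left(\frac{5}{8} - \frac{5 \left(-24 + 0\right)}{3}\right) \left(-192\right) = \left(\frac{5}{8} - \frac{5}{3} \left(-24\right)\right) \left(-192\right) = \left(\frac{5}{8} + 40\right) \left(-192\right) = \frac{325}{8} \left(-192\right) = -7800$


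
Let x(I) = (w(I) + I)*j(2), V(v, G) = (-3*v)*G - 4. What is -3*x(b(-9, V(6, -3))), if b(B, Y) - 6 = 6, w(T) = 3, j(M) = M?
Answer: -90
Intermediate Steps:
V(v, G) = -4 - 3*G*v (V(v, G) = -3*G*v - 4 = -4 - 3*G*v)
b(B, Y) = 12 (b(B, Y) = 6 + 6 = 12)
x(I) = 6 + 2*I (x(I) = (3 + I)*2 = 6 + 2*I)
-3*x(b(-9, V(6, -3))) = -3*(6 + 2*12) = -3*(6 + 24) = -3*30 = -90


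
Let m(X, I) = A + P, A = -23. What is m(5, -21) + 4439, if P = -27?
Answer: 4389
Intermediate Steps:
m(X, I) = -50 (m(X, I) = -23 - 27 = -50)
m(5, -21) + 4439 = -50 + 4439 = 4389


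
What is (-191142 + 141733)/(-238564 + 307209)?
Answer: -49409/68645 ≈ -0.71978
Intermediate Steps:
(-191142 + 141733)/(-238564 + 307209) = -49409/68645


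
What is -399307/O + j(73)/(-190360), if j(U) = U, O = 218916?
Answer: -19007015347/10418212440 ≈ -1.8244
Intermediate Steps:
-399307/O + j(73)/(-190360) = -399307/218916 + 73/(-190360) = -399307*1/218916 + 73*(-1/190360) = -399307/218916 - 73/190360 = -19007015347/10418212440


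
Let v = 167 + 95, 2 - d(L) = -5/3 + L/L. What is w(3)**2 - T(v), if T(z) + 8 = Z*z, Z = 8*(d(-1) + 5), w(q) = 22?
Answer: -46732/3 ≈ -15577.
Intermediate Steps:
d(L) = 8/3 (d(L) = 2 - (-5/3 + L/L) = 2 - (-5*1/3 + 1) = 2 - (-5/3 + 1) = 2 - 1*(-2/3) = 2 + 2/3 = 8/3)
v = 262
Z = 184/3 (Z = 8*(8/3 + 5) = 8*(23/3) = 184/3 ≈ 61.333)
T(z) = -8 + 184*z/3
w(3)**2 - T(v) = 22**2 - (-8 + (184/3)*262) = 484 - (-8 + 48208/3) = 484 - 1*48184/3 = 484 - 48184/3 = -46732/3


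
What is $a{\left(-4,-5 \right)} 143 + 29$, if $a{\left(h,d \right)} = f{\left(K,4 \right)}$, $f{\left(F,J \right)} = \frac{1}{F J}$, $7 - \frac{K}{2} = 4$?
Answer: $\frac{839}{24} \approx 34.958$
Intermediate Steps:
$K = 6$ ($K = 14 - 8 = 6$)
$f{\left(F,J \right)} = \frac{1}{F J}$
$a{\left(h,d \right)} = \frac{1}{24}$ ($a{\left(h,d \right)} = \frac{1}{6 \cdot 4} = \frac{1}{6} \cdot \frac{1}{4} = \frac{1}{24}$)
$a{\left(-4,-5 \right)} 143 + 29 = \frac{1}{24} \cdot 143 + 29 = \frac{143}{24} + 29 = \frac{839}{24}$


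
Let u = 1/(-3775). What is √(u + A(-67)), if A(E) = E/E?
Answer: √569874/755 ≈ 0.99987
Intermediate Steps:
A(E) = 1
u = -1/3775 ≈ -0.00026490
√(u + A(-67)) = √(-1/3775 + 1) = √(3774/3775) = √569874/755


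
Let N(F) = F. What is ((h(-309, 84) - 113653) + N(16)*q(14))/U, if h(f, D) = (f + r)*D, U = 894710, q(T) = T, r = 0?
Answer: -27877/178942 ≈ -0.15579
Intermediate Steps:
h(f, D) = D*f (h(f, D) = (f + 0)*D = f*D = D*f)
((h(-309, 84) - 113653) + N(16)*q(14))/U = ((84*(-309) - 113653) + 16*14)/894710 = ((-25956 - 113653) + 224)*(1/894710) = (-139609 + 224)*(1/894710) = -139385*1/894710 = -27877/178942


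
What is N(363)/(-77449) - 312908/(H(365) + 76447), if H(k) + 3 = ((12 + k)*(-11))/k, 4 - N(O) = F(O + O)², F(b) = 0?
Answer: -8845671859232/2160665463937 ≈ -4.0940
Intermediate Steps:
N(O) = 4 (N(O) = 4 - 1*0² = 4 - 1*0 = 4 + 0 = 4)
H(k) = -3 + (-132 - 11*k)/k (H(k) = -3 + ((12 + k)*(-11))/k = -3 + (-132 - 11*k)/k)
N(363)/(-77449) - 312908/(H(365) + 76447) = 4/(-77449) - 312908/((-14 - 132/365) + 76447) = 4*(-1/77449) - 312908/((-14 - 132*1/365) + 76447) = -4/77449 - 312908/((-14 - 132/365) + 76447) = -4/77449 - 312908/(-5242/365 + 76447) = -4/77449 - 312908/27897913/365 = -4/77449 - 312908*365/27897913 = -4/77449 - 114211420/27897913 = -8845671859232/2160665463937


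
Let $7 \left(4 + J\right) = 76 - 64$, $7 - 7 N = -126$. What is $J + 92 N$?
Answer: $\frac{12220}{7} \approx 1745.7$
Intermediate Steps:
$N = 19$ ($N = 1 - -18 = 1 + 18 = 19$)
$J = - \frac{16}{7}$ ($J = -4 + \frac{76 - 64}{7} = -4 + \frac{1}{7} \cdot 12 = -4 + \frac{12}{7} = - \frac{16}{7} \approx -2.2857$)
$J + 92 N = - \frac{16}{7} + 92 \cdot 19 = - \frac{16}{7} + 1748 = \frac{12220}{7}$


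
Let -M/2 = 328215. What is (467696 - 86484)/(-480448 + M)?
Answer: -190606/568439 ≈ -0.33531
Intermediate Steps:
M = -656430 (M = -2*328215 = -656430)
(467696 - 86484)/(-480448 + M) = (467696 - 86484)/(-480448 - 656430) = 381212/(-1136878) = 381212*(-1/1136878) = -190606/568439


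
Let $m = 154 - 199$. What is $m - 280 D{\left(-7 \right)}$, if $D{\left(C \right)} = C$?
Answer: $1915$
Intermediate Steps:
$m = -45$ ($m = 154 - 199 = -45$)
$m - 280 D{\left(-7 \right)} = -45 - -1960 = -45 + 1960 = 1915$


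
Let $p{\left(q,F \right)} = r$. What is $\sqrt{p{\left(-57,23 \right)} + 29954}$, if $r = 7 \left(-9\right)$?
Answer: $\sqrt{29891} \approx 172.89$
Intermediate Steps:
$r = -63$
$p{\left(q,F \right)} = -63$
$\sqrt{p{\left(-57,23 \right)} + 29954} = \sqrt{-63 + 29954} = \sqrt{29891}$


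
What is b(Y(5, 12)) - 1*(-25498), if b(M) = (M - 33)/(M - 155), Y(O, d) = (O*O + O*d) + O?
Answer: 1657313/65 ≈ 25497.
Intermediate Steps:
Y(O, d) = O + O² + O*d (Y(O, d) = (O² + O*d) + O = O + O² + O*d)
b(M) = (-33 + M)/(-155 + M)
b(Y(5, 12)) - 1*(-25498) = (-33 + 5*(1 + 5 + 12))/(-155 + 5*(1 + 5 + 12)) - 1*(-25498) = (-33 + 5*18)/(-155 + 5*18) + 25498 = (-33 + 90)/(-155 + 90) + 25498 = 57/(-65) + 25498 = -1/65*57 + 25498 = -57/65 + 25498 = 1657313/65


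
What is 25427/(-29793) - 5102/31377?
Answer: -316608955/311604987 ≈ -1.0161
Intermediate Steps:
25427/(-29793) - 5102/31377 = 25427*(-1/29793) - 5102*1/31377 = -25427/29793 - 5102/31377 = -316608955/311604987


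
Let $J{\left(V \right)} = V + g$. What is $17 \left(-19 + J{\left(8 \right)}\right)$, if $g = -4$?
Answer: $-255$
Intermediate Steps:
$J{\left(V \right)} = -4 + V$ ($J{\left(V \right)} = V - 4 = -4 + V$)
$17 \left(-19 + J{\left(8 \right)}\right) = 17 \left(-19 + \left(-4 + 8\right)\right) = 17 \left(-19 + 4\right) = 17 \left(-15\right) = -255$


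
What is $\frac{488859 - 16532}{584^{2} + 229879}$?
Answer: $\frac{472327}{570935} \approx 0.82729$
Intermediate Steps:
$\frac{488859 - 16532}{584^{2} + 229879} = \frac{472327}{341056 + 229879} = \frac{472327}{570935}$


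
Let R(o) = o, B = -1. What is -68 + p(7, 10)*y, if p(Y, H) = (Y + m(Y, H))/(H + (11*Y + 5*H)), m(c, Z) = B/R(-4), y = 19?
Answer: -36713/548 ≈ -66.995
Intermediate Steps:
m(c, Z) = ¼ (m(c, Z) = -1/(-4) = -1*(-¼) = ¼)
p(Y, H) = (¼ + Y)/(6*H + 11*Y) (p(Y, H) = (Y + ¼)/(H + (11*Y + 5*H)) = (¼ + Y)/(H + (5*H + 11*Y)) = (¼ + Y)/(6*H + 11*Y))
-68 + p(7, 10)*y = -68 + ((1 + 4*7)/(4*(6*10 + 11*7)))*19 = -68 + ((1 + 28)/(4*(60 + 77)))*19 = -68 + ((¼)*29/137)*19 = -68 + ((¼)*(1/137)*29)*19 = -68 + (29/548)*19 = -68 + 551/548 = -36713/548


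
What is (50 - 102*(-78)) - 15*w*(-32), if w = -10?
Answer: 3206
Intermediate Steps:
(50 - 102*(-78)) - 15*w*(-32) = (50 - 102*(-78)) - 15*(-10)*(-32) = (50 + 7956) + 150*(-32) = 8006 - 4800 = 3206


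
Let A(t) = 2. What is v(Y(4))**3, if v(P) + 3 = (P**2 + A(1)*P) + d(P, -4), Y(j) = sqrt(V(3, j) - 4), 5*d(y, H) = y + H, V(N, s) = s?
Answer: -6859/125 ≈ -54.872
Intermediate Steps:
d(y, H) = H/5 + y/5 (d(y, H) = (y + H)/5 = (H + y)/5 = H/5 + y/5)
Y(j) = sqrt(-4 + j) (Y(j) = sqrt(j - 4) = sqrt(-4 + j))
v(P) = -19/5 + P**2 + 11*P/5 (v(P) = -3 + ((P**2 + 2*P) + ((1/5)*(-4) + P/5)) = -3 + ((P**2 + 2*P) + (-4/5 + P/5)) = -3 + (-4/5 + P**2 + 11*P/5) = -19/5 + P**2 + 11*P/5)
v(Y(4))**3 = (-19/5 + (sqrt(-4 + 4))**2 + 11*sqrt(-4 + 4)/5)**3 = (-19/5 + (sqrt(0))**2 + 11*sqrt(0)/5)**3 = (-19/5 + 0**2 + (11/5)*0)**3 = (-19/5 + 0 + 0)**3 = (-19/5)**3 = -6859/125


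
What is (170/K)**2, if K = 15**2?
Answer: 1156/2025 ≈ 0.57086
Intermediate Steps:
K = 225
(170/K)**2 = (170/225)**2 = (170*(1/225))**2 = (34/45)**2 = 1156/2025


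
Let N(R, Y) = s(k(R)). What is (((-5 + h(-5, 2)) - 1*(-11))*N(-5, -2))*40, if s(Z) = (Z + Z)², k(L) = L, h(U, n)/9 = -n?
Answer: -48000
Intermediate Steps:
h(U, n) = -9*n (h(U, n) = 9*(-n) = -9*n)
s(Z) = 4*Z² (s(Z) = (2*Z)² = 4*Z²)
N(R, Y) = 4*R²
(((-5 + h(-5, 2)) - 1*(-11))*N(-5, -2))*40 = (((-5 - 9*2) - 1*(-11))*(4*(-5)²))*40 = (((-5 - 18) + 11)*(4*25))*40 = ((-23 + 11)*100)*40 = -12*100*40 = -1200*40 = -48000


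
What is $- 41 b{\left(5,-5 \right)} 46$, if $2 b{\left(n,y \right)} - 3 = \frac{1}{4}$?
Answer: $- \frac{12259}{4} \approx -3064.8$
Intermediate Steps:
$b{\left(n,y \right)} = \frac{13}{8}$ ($b{\left(n,y \right)} = \frac{3}{2} + \frac{1}{2 \cdot 4} = \frac{3}{2} + \frac{1}{2} \cdot \frac{1}{4} = \frac{3}{2} + \frac{1}{8} = \frac{13}{8}$)
$- 41 b{\left(5,-5 \right)} 46 = \left(-41\right) \frac{13}{8} \cdot 46 = \left(- \frac{533}{8}\right) 46 = - \frac{12259}{4}$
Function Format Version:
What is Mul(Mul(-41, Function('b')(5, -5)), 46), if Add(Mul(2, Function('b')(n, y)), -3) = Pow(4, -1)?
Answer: Rational(-12259, 4) ≈ -3064.8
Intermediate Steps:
Function('b')(n, y) = Rational(13, 8) (Function('b')(n, y) = Add(Rational(3, 2), Mul(Rational(1, 2), Pow(4, -1))) = Add(Rational(3, 2), Mul(Rational(1, 2), Rational(1, 4))) = Add(Rational(3, 2), Rational(1, 8)) = Rational(13, 8))
Mul(Mul(-41, Function('b')(5, -5)), 46) = Mul(Mul(-41, Rational(13, 8)), 46) = Mul(Rational(-533, 8), 46) = Rational(-12259, 4)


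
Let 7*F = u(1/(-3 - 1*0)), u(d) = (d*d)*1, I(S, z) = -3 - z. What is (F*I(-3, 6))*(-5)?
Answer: 5/7 ≈ 0.71429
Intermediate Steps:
u(d) = d**2 (u(d) = d**2*1 = d**2)
F = 1/63 (F = (1/(-3 - 1*0))**2/7 = (1/(-3 + 0))**2/7 = (1/(-3))**2/7 = (-1/3)**2/7 = (1/7)*(1/9) = 1/63 ≈ 0.015873)
(F*I(-3, 6))*(-5) = ((-3 - 1*6)/63)*(-5) = ((-3 - 6)/63)*(-5) = ((1/63)*(-9))*(-5) = -1/7*(-5) = 5/7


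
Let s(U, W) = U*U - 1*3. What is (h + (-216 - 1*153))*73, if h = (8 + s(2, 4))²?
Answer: -21024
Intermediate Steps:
s(U, W) = -3 + U² (s(U, W) = U² - 3 = -3 + U²)
h = 81 (h = (8 + (-3 + 2²))² = (8 + (-3 + 4))² = (8 + 1)² = 9² = 81)
(h + (-216 - 1*153))*73 = (81 + (-216 - 1*153))*73 = (81 + (-216 - 153))*73 = (81 - 369)*73 = -288*73 = -21024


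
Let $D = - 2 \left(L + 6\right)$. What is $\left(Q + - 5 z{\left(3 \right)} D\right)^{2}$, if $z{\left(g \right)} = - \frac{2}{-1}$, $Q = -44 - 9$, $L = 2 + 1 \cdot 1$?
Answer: $16129$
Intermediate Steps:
$L = 3$ ($L = 2 + 1 = 3$)
$Q = -53$ ($Q = -44 - 9 = -53$)
$z{\left(g \right)} = 2$ ($z{\left(g \right)} = \left(-2\right) \left(-1\right) = 2$)
$D = -18$ ($D = - 2 \left(3 + 6\right) = \left(-2\right) 9 = -18$)
$\left(Q + - 5 z{\left(3 \right)} D\right)^{2} = \left(-53 + \left(-5\right) 2 \left(-18\right)\right)^{2} = \left(-53 - -180\right)^{2} = \left(-53 + 180\right)^{2} = 127^{2} = 16129$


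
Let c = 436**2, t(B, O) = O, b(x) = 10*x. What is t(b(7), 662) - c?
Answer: -189434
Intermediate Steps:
c = 190096
t(b(7), 662) - c = 662 - 1*190096 = 662 - 190096 = -189434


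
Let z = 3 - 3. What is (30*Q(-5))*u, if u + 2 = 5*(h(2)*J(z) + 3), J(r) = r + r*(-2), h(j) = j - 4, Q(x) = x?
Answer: -1950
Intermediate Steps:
z = 0
h(j) = -4 + j
J(r) = -r (J(r) = r - 2*r = -r)
u = 13 (u = -2 + 5*((-4 + 2)*(-1*0) + 3) = -2 + 5*(-2*0 + 3) = -2 + 5*(0 + 3) = -2 + 5*3 = -2 + 15 = 13)
(30*Q(-5))*u = (30*(-5))*13 = -150*13 = -1950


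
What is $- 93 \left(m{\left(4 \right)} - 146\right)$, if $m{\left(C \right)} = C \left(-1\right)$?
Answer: $13950$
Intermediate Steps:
$m{\left(C \right)} = - C$
$- 93 \left(m{\left(4 \right)} - 146\right) = - 93 \left(\left(-1\right) 4 - 146\right) = - 93 \left(-4 - 146\right) = \left(-93\right) \left(-150\right) = 13950$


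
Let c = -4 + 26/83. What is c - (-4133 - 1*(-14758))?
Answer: -882181/83 ≈ -10629.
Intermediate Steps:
c = -306/83 (c = -4 + (1/83)*26 = -4 + 26/83 = -306/83 ≈ -3.6867)
c - (-4133 - 1*(-14758)) = -306/83 - (-4133 - 1*(-14758)) = -306/83 - (-4133 + 14758) = -306/83 - 1*10625 = -306/83 - 10625 = -882181/83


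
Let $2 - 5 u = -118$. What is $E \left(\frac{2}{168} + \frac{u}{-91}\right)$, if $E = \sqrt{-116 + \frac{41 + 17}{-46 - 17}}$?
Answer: $- \frac{275 i \sqrt{51562}}{22932} \approx - 2.723 i$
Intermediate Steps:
$u = 24$ ($u = \frac{2}{5} - - \frac{118}{5} = \frac{2}{5} + \frac{118}{5} = 24$)
$E = \frac{i \sqrt{51562}}{21}$ ($E = \sqrt{-116 + \frac{58}{-63}} = \sqrt{-116 + 58 \left(- \frac{1}{63}\right)} = \sqrt{-116 - \frac{58}{63}} = \sqrt{- \frac{7366}{63}} = \frac{i \sqrt{51562}}{21} \approx 10.813 i$)
$E \left(\frac{2}{168} + \frac{u}{-91}\right) = \frac{i \sqrt{51562}}{21} \left(\frac{2}{168} + \frac{24}{-91}\right) = \frac{i \sqrt{51562}}{21} \left(2 \cdot \frac{1}{168} + 24 \left(- \frac{1}{91}\right)\right) = \frac{i \sqrt{51562}}{21} \left(\frac{1}{84} - \frac{24}{91}\right) = \frac{i \sqrt{51562}}{21} \left(- \frac{275}{1092}\right) = - \frac{275 i \sqrt{51562}}{22932}$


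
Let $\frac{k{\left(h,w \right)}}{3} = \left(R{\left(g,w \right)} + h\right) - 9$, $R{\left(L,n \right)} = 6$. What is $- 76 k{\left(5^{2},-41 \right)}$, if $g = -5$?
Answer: $-5016$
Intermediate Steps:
$k{\left(h,w \right)} = -9 + 3 h$ ($k{\left(h,w \right)} = 3 \left(\left(6 + h\right) - 9\right) = 3 \left(-3 + h\right) = -9 + 3 h$)
$- 76 k{\left(5^{2},-41 \right)} = - 76 \left(-9 + 3 \cdot 5^{2}\right) = - 76 \left(-9 + 3 \cdot 25\right) = - 76 \left(-9 + 75\right) = \left(-76\right) 66 = -5016$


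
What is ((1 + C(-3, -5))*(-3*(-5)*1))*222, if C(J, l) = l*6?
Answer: -96570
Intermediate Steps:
C(J, l) = 6*l
((1 + C(-3, -5))*(-3*(-5)*1))*222 = ((1 + 6*(-5))*(-3*(-5)*1))*222 = ((1 - 30)*(15*1))*222 = -29*15*222 = -435*222 = -96570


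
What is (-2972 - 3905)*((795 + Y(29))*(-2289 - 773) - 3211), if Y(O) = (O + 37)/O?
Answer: 487507923617/29 ≈ 1.6811e+10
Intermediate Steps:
Y(O) = (37 + O)/O
(-2972 - 3905)*((795 + Y(29))*(-2289 - 773) - 3211) = (-2972 - 3905)*((795 + (37 + 29)/29)*(-2289 - 773) - 3211) = -6877*((795 + (1/29)*66)*(-3062) - 3211) = -6877*((795 + 66/29)*(-3062) - 3211) = -6877*((23121/29)*(-3062) - 3211) = -6877*(-70796502/29 - 3211) = -6877*(-70889621/29) = 487507923617/29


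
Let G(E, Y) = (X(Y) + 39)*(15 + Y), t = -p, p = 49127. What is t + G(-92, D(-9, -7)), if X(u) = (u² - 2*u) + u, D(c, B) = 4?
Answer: -48158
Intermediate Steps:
X(u) = u² - u
t = -49127 (t = -1*49127 = -49127)
G(E, Y) = (15 + Y)*(39 + Y*(-1 + Y)) (G(E, Y) = (Y*(-1 + Y) + 39)*(15 + Y) = (39 + Y*(-1 + Y))*(15 + Y) = (15 + Y)*(39 + Y*(-1 + Y)))
t + G(-92, D(-9, -7)) = -49127 + (585 + 4³ + 14*4² + 24*4) = -49127 + (585 + 64 + 14*16 + 96) = -49127 + (585 + 64 + 224 + 96) = -49127 + 969 = -48158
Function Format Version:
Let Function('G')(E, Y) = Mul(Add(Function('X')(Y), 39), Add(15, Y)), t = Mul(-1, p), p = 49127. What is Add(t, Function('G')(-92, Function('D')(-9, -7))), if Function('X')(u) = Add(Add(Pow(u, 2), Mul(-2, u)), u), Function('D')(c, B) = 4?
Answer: -48158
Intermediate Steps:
Function('X')(u) = Add(Pow(u, 2), Mul(-1, u))
t = -49127 (t = Mul(-1, 49127) = -49127)
Function('G')(E, Y) = Mul(Add(15, Y), Add(39, Mul(Y, Add(-1, Y)))) (Function('G')(E, Y) = Mul(Add(Mul(Y, Add(-1, Y)), 39), Add(15, Y)) = Mul(Add(39, Mul(Y, Add(-1, Y))), Add(15, Y)) = Mul(Add(15, Y), Add(39, Mul(Y, Add(-1, Y)))))
Add(t, Function('G')(-92, Function('D')(-9, -7))) = Add(-49127, Add(585, Pow(4, 3), Mul(14, Pow(4, 2)), Mul(24, 4))) = Add(-49127, Add(585, 64, Mul(14, 16), 96)) = Add(-49127, Add(585, 64, 224, 96)) = Add(-49127, 969) = -48158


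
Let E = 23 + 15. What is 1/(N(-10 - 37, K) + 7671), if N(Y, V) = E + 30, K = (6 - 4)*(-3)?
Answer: 1/7739 ≈ 0.00012922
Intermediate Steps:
E = 38
K = -6 (K = 2*(-3) = -6)
N(Y, V) = 68 (N(Y, V) = 38 + 30 = 68)
1/(N(-10 - 37, K) + 7671) = 1/(68 + 7671) = 1/7739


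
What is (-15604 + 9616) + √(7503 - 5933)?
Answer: -5988 + √1570 ≈ -5948.4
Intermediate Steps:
(-15604 + 9616) + √(7503 - 5933) = -5988 + √1570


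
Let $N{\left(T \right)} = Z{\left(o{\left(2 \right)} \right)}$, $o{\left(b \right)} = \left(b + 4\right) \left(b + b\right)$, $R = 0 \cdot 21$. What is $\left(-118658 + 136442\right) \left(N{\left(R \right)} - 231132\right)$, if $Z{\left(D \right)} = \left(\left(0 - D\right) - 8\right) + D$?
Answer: $-4110593760$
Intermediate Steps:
$R = 0$
$o{\left(b \right)} = 2 b \left(4 + b\right)$ ($o{\left(b \right)} = \left(4 + b\right) 2 b = 2 b \left(4 + b\right)$)
$Z{\left(D \right)} = -8$ ($Z{\left(D \right)} = \left(- D - 8\right) + D = \left(-8 - D\right) + D = -8$)
$N{\left(T \right)} = -8$
$\left(-118658 + 136442\right) \left(N{\left(R \right)} - 231132\right) = \left(-118658 + 136442\right) \left(-8 - 231132\right) = 17784 \left(-231140\right) = -4110593760$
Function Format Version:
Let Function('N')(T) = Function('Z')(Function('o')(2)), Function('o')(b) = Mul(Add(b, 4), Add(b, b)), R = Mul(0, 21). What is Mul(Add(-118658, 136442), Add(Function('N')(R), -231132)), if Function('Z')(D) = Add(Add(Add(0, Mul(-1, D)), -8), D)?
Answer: -4110593760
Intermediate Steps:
R = 0
Function('o')(b) = Mul(2, b, Add(4, b)) (Function('o')(b) = Mul(Add(4, b), Mul(2, b)) = Mul(2, b, Add(4, b)))
Function('Z')(D) = -8 (Function('Z')(D) = Add(Add(Mul(-1, D), -8), D) = Add(Add(-8, Mul(-1, D)), D) = -8)
Function('N')(T) = -8
Mul(Add(-118658, 136442), Add(Function('N')(R), -231132)) = Mul(Add(-118658, 136442), Add(-8, -231132)) = Mul(17784, -231140) = -4110593760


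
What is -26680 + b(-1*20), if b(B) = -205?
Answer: -26885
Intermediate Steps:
-26680 + b(-1*20) = -26680 - 205 = -26885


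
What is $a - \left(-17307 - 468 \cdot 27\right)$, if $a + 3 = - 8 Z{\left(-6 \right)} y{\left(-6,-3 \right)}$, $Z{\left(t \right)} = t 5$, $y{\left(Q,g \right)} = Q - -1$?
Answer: $28740$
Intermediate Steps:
$y{\left(Q,g \right)} = 1 + Q$ ($y{\left(Q,g \right)} = Q + 1 = 1 + Q$)
$Z{\left(t \right)} = 5 t$
$a = -1203$ ($a = -3 + - 8 \cdot 5 \left(-6\right) \left(1 - 6\right) = -3 + \left(-8\right) \left(-30\right) \left(-5\right) = -3 + 240 \left(-5\right) = -3 - 1200 = -1203$)
$a - \left(-17307 - 468 \cdot 27\right) = -1203 - \left(-17307 - 468 \cdot 27\right) = -1203 - \left(-17307 - 12636\right) = -1203 - -29943 = -1203 + 29943 = 28740$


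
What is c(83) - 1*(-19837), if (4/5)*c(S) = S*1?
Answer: 79763/4 ≈ 19941.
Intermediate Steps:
c(S) = 5*S/4 (c(S) = 5*(S*1)/4 = 5*S/4)
c(83) - 1*(-19837) = (5/4)*83 - 1*(-19837) = 415/4 + 19837 = 79763/4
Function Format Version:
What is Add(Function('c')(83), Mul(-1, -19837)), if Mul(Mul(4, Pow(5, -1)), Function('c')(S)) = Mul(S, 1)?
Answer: Rational(79763, 4) ≈ 19941.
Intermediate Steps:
Function('c')(S) = Mul(Rational(5, 4), S) (Function('c')(S) = Mul(Rational(5, 4), Mul(S, 1)) = Mul(Rational(5, 4), S))
Add(Function('c')(83), Mul(-1, -19837)) = Add(Mul(Rational(5, 4), 83), Mul(-1, -19837)) = Add(Rational(415, 4), 19837) = Rational(79763, 4)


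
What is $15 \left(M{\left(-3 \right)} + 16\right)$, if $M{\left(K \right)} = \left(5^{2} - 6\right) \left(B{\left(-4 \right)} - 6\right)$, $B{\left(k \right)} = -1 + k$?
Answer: $-2895$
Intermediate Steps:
$M{\left(K \right)} = -209$ ($M{\left(K \right)} = \left(5^{2} - 6\right) \left(\left(-1 - 4\right) - 6\right) = \left(25 - 6\right) \left(-5 - 6\right) = 19 \left(-11\right) = -209$)
$15 \left(M{\left(-3 \right)} + 16\right) = 15 \left(-209 + 16\right) = 15 \left(-193\right) = -2895$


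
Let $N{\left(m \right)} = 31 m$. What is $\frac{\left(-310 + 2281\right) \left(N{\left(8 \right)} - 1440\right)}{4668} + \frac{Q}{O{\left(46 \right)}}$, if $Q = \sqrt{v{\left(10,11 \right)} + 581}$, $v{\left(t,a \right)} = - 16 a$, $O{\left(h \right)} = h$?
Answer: $- \frac{195786}{389} + \frac{9 \sqrt{5}}{46} \approx -502.87$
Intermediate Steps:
$Q = 9 \sqrt{5}$ ($Q = \sqrt{\left(-16\right) 11 + 581} = \sqrt{-176 + 581} = \sqrt{405} = 9 \sqrt{5} \approx 20.125$)
$\frac{\left(-310 + 2281\right) \left(N{\left(8 \right)} - 1440\right)}{4668} + \frac{Q}{O{\left(46 \right)}} = \frac{\left(-310 + 2281\right) \left(31 \cdot 8 - 1440\right)}{4668} + \frac{9 \sqrt{5}}{46} = 1971 \left(248 - 1440\right) \frac{1}{4668} + 9 \sqrt{5} \cdot \frac{1}{46} = 1971 \left(-1192\right) \frac{1}{4668} + \frac{9 \sqrt{5}}{46} = \left(-2349432\right) \frac{1}{4668} + \frac{9 \sqrt{5}}{46} = - \frac{195786}{389} + \frac{9 \sqrt{5}}{46}$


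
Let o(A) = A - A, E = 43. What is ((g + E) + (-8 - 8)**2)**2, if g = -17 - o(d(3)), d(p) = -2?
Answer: 79524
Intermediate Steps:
o(A) = 0
g = -17 (g = -17 - 1*0 = -17 + 0 = -17)
((g + E) + (-8 - 8)**2)**2 = ((-17 + 43) + (-8 - 8)**2)**2 = (26 + (-16)**2)**2 = (26 + 256)**2 = 282**2 = 79524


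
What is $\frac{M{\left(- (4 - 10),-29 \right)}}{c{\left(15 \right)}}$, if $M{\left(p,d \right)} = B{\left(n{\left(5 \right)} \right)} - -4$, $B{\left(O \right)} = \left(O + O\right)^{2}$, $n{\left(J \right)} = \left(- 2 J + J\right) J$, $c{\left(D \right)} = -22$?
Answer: $- \frac{1252}{11} \approx -113.82$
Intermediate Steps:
$n{\left(J \right)} = - J^{2}$ ($n{\left(J \right)} = - J J = - J^{2}$)
$B{\left(O \right)} = 4 O^{2}$ ($B{\left(O \right)} = \left(2 O\right)^{2} = 4 O^{2}$)
$M{\left(p,d \right)} = 2504$ ($M{\left(p,d \right)} = 4 \left(- 5^{2}\right)^{2} - -4 = 4 \left(\left(-1\right) 25\right)^{2} + 4 = 4 \left(-25\right)^{2} + 4 = 4 \cdot 625 + 4 = 2500 + 4 = 2504$)
$\frac{M{\left(- (4 - 10),-29 \right)}}{c{\left(15 \right)}} = \frac{2504}{-22} = 2504 \left(- \frac{1}{22}\right) = - \frac{1252}{11}$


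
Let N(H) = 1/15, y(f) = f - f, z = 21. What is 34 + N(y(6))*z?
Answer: 177/5 ≈ 35.400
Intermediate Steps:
y(f) = 0
N(H) = 1/15
34 + N(y(6))*z = 34 + (1/15)*21 = 34 + 7/5 = 177/5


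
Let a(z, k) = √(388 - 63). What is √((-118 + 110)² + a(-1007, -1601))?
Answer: √(64 + 5*√13) ≈ 9.0569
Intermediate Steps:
a(z, k) = 5*√13 (a(z, k) = √325 = 5*√13)
√((-118 + 110)² + a(-1007, -1601)) = √((-118 + 110)² + 5*√13) = √((-8)² + 5*√13) = √(64 + 5*√13)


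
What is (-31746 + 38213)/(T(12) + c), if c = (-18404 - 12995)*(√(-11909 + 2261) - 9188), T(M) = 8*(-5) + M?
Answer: 116605662158/5202393171274219 + 609171999*I*√67/20809572685096876 ≈ 2.2414e-5 + 2.3962e-7*I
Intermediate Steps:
T(M) = -40 + M
c = 288494012 - 376788*I*√67 (c = -31399*(√(-9648) - 9188) = -31399*(12*I*√67 - 9188) = -31399*(-9188 + 12*I*√67) = 288494012 - 376788*I*√67 ≈ 2.8849e+8 - 3.0841e+6*I)
(-31746 + 38213)/(T(12) + c) = (-31746 + 38213)/((-40 + 12) + (288494012 - 376788*I*√67)) = 6467/(-28 + (288494012 - 376788*I*√67)) = 6467/(288493984 - 376788*I*√67)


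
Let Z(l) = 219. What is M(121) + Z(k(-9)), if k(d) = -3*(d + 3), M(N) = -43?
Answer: 176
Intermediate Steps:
k(d) = -9 - 3*d (k(d) = -3*(3 + d) = -9 - 3*d)
M(121) + Z(k(-9)) = -43 + 219 = 176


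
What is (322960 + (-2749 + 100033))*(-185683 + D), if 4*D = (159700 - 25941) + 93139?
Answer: -54194035874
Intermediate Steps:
D = 113449/2 (D = ((159700 - 25941) + 93139)/4 = (133759 + 93139)/4 = (1/4)*226898 = 113449/2 ≈ 56725.)
(322960 + (-2749 + 100033))*(-185683 + D) = (322960 + (-2749 + 100033))*(-185683 + 113449/2) = (322960 + 97284)*(-257917/2) = 420244*(-257917/2) = -54194035874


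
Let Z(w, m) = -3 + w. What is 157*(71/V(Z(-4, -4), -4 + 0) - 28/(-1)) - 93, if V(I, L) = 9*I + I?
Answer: 290063/70 ≈ 4143.8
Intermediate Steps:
V(I, L) = 10*I
157*(71/V(Z(-4, -4), -4 + 0) - 28/(-1)) - 93 = 157*(71/((10*(-3 - 4))) - 28/(-1)) - 93 = 157*(71/((10*(-7))) - 28*(-1)) - 93 = 157*(71/(-70) + 28) - 93 = 157*(71*(-1/70) + 28) - 93 = 157*(-71/70 + 28) - 93 = 157*(1889/70) - 93 = 296573/70 - 93 = 290063/70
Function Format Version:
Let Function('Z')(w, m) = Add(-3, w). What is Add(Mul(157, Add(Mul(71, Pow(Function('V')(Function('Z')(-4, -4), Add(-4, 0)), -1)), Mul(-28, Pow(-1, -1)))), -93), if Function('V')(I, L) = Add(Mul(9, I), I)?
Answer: Rational(290063, 70) ≈ 4143.8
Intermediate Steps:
Function('V')(I, L) = Mul(10, I)
Add(Mul(157, Add(Mul(71, Pow(Function('V')(Function('Z')(-4, -4), Add(-4, 0)), -1)), Mul(-28, Pow(-1, -1)))), -93) = Add(Mul(157, Add(Mul(71, Pow(Mul(10, Add(-3, -4)), -1)), Mul(-28, Pow(-1, -1)))), -93) = Add(Mul(157, Add(Mul(71, Pow(Mul(10, -7), -1)), Mul(-28, -1))), -93) = Add(Mul(157, Add(Mul(71, Pow(-70, -1)), 28)), -93) = Add(Mul(157, Add(Mul(71, Rational(-1, 70)), 28)), -93) = Add(Mul(157, Add(Rational(-71, 70), 28)), -93) = Add(Mul(157, Rational(1889, 70)), -93) = Add(Rational(296573, 70), -93) = Rational(290063, 70)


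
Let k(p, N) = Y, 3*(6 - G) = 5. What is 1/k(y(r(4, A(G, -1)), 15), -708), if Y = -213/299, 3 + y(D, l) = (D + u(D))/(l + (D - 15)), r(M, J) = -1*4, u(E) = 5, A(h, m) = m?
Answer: -299/213 ≈ -1.4038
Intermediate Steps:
G = 13/3 (G = 6 - 1/3*5 = 6 - 5/3 = 13/3 ≈ 4.3333)
r(M, J) = -4
y(D, l) = -3 + (5 + D)/(-15 + D + l) (y(D, l) = -3 + (D + 5)/(l + (D - 15)) = -3 + (5 + D)/(l + (-15 + D)) = -3 + (5 + D)/(-15 + D + l))
Y = -213/299 (Y = -213*1/299 = -213/299 ≈ -0.71237)
k(p, N) = -213/299
1/k(y(r(4, A(G, -1)), 15), -708) = 1/(-213/299) = -299/213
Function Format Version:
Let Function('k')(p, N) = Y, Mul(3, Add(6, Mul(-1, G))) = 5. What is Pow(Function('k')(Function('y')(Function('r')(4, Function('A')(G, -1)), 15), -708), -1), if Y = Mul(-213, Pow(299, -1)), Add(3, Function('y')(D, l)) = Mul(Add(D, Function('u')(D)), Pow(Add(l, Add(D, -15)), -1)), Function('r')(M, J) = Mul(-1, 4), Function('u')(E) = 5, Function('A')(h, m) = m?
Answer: Rational(-299, 213) ≈ -1.4038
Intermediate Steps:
G = Rational(13, 3) (G = Add(6, Mul(Rational(-1, 3), 5)) = Add(6, Rational(-5, 3)) = Rational(13, 3) ≈ 4.3333)
Function('r')(M, J) = -4
Function('y')(D, l) = Add(-3, Mul(Pow(Add(-15, D, l), -1), Add(5, D))) (Function('y')(D, l) = Add(-3, Mul(Add(D, 5), Pow(Add(l, Add(D, -15)), -1))) = Add(-3, Mul(Add(5, D), Pow(Add(l, Add(-15, D)), -1))) = Add(-3, Mul(Add(5, D), Pow(Add(-15, D, l), -1))) = Add(-3, Mul(Pow(Add(-15, D, l), -1), Add(5, D))))
Y = Rational(-213, 299) (Y = Mul(-213, Rational(1, 299)) = Rational(-213, 299) ≈ -0.71237)
Function('k')(p, N) = Rational(-213, 299)
Pow(Function('k')(Function('y')(Function('r')(4, Function('A')(G, -1)), 15), -708), -1) = Pow(Rational(-213, 299), -1) = Rational(-299, 213)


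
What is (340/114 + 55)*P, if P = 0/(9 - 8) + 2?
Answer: 6610/57 ≈ 115.96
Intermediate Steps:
P = 2 (P = 0/1 + 2 = 1*0 + 2 = 0 + 2 = 2)
(340/114 + 55)*P = (340/114 + 55)*2 = (340*(1/114) + 55)*2 = (170/57 + 55)*2 = (3305/57)*2 = 6610/57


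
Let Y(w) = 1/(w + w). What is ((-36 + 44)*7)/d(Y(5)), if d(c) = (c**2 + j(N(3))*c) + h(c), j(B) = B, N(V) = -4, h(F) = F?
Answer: -5600/29 ≈ -193.10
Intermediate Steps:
Y(w) = 1/(2*w)
d(c) = c**2 - 3*c (d(c) = (c**2 - 4*c) + c = c**2 - 3*c)
((-36 + 44)*7)/d(Y(5)) = ((-36 + 44)*7)/((((1/2)/5)*(-3 + (1/2)/5))) = (8*7)/((((1/2)*(1/5))*(-3 + (1/2)*(1/5)))) = 56/(((-3 + 1/10)/10)) = 56/(((1/10)*(-29/10))) = 56/(-29/100) = 56*(-100/29) = -5600/29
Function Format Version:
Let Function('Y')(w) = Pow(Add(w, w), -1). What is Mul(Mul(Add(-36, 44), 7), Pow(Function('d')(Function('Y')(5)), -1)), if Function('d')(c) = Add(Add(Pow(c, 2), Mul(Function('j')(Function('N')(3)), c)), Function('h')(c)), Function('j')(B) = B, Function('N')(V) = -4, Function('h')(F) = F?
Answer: Rational(-5600, 29) ≈ -193.10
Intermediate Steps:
Function('Y')(w) = Mul(Rational(1, 2), Pow(w, -1)) (Function('Y')(w) = Pow(Mul(2, w), -1) = Mul(Rational(1, 2), Pow(w, -1)))
Function('d')(c) = Add(Pow(c, 2), Mul(-3, c)) (Function('d')(c) = Add(Add(Pow(c, 2), Mul(-4, c)), c) = Add(Pow(c, 2), Mul(-3, c)))
Mul(Mul(Add(-36, 44), 7), Pow(Function('d')(Function('Y')(5)), -1)) = Mul(Mul(Add(-36, 44), 7), Pow(Mul(Mul(Rational(1, 2), Pow(5, -1)), Add(-3, Mul(Rational(1, 2), Pow(5, -1)))), -1)) = Mul(Mul(8, 7), Pow(Mul(Mul(Rational(1, 2), Rational(1, 5)), Add(-3, Mul(Rational(1, 2), Rational(1, 5)))), -1)) = Mul(56, Pow(Mul(Rational(1, 10), Add(-3, Rational(1, 10))), -1)) = Mul(56, Pow(Mul(Rational(1, 10), Rational(-29, 10)), -1)) = Mul(56, Pow(Rational(-29, 100), -1)) = Mul(56, Rational(-100, 29)) = Rational(-5600, 29)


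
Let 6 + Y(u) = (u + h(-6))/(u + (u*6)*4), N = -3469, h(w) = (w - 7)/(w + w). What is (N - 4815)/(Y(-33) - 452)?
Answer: 82011600/4533817 ≈ 18.089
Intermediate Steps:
h(w) = (-7 + w)/(2*w) (h(w) = (-7 + w)/((2*w)) = (-7 + w)*(1/(2*w)) = (-7 + w)/(2*w))
Y(u) = -6 + (13/12 + u)/(25*u) (Y(u) = -6 + (u + (½)*(-7 - 6)/(-6))/(u + (u*6)*4) = -6 + (u + (½)*(-⅙)*(-13))/(u + (6*u)*4) = -6 + (u + 13/12)/(u + 24*u) = -6 + (13/12 + u)/((25*u)) = -6 + (13/12 + u)*(1/(25*u)) = -6 + (13/12 + u)/(25*u))
(N - 4815)/(Y(-33) - 452) = (-3469 - 4815)/((1/300)*(13 - 1788*(-33))/(-33) - 452) = -8284/((1/300)*(-1/33)*(13 + 59004) - 452) = -8284/((1/300)*(-1/33)*59017 - 452) = -8284/(-59017/9900 - 452) = -8284/(-4533817/9900) = -8284*(-9900/4533817) = 82011600/4533817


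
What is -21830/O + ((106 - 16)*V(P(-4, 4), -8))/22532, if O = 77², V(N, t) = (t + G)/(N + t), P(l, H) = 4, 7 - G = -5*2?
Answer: -986148365/267184456 ≈ -3.6909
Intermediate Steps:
G = 17 (G = 7 - (-5)*2 = 7 - 1*(-10) = 7 + 10 = 17)
V(N, t) = (17 + t)/(N + t) (V(N, t) = (t + 17)/(N + t) = (17 + t)/(N + t))
O = 5929
-21830/O + ((106 - 16)*V(P(-4, 4), -8))/22532 = -21830/5929 + ((106 - 16)*((17 - 8)/(4 - 8)))/22532 = -21830*1/5929 + (90*(9/(-4)))*(1/22532) = -21830/5929 + (90*(-¼*9))*(1/22532) = -21830/5929 + (90*(-9/4))*(1/22532) = -21830/5929 - 405/2*1/22532 = -21830/5929 - 405/45064 = -986148365/267184456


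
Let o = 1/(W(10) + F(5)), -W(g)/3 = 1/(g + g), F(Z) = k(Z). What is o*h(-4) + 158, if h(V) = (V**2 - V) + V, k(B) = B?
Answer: 15646/97 ≈ 161.30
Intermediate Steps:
h(V) = V**2
F(Z) = Z
W(g) = -3/(2*g) (W(g) = -3/(g + g) = -3*1/(2*g) = -3/(2*g))
o = 20/97 (o = 1/(-3/2/10 + 5) = 1/(-3/2*1/10 + 5) = 1/(-3/20 + 5) = 1/(97/20) = 20/97 ≈ 0.20619)
o*h(-4) + 158 = (20/97)*(-4)**2 + 158 = (20/97)*16 + 158 = 320/97 + 158 = 15646/97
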